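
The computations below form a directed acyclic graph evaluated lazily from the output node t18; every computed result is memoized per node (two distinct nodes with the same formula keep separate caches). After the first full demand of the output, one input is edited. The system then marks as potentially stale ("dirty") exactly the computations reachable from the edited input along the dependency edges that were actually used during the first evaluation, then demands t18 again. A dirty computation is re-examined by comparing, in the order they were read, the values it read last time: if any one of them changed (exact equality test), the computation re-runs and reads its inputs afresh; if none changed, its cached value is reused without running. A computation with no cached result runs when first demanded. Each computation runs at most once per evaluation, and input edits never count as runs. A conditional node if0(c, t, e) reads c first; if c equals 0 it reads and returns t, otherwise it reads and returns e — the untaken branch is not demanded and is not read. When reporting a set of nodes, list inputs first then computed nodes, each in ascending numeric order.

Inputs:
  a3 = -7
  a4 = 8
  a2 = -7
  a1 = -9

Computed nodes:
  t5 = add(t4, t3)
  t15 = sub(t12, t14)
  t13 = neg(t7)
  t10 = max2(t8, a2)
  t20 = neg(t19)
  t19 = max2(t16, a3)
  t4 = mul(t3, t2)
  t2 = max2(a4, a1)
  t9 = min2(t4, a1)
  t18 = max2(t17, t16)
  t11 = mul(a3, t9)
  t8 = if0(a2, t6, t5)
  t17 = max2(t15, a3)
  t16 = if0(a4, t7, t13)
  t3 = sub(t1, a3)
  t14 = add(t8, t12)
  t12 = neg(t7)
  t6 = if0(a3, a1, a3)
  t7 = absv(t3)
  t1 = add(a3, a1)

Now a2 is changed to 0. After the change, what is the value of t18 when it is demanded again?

First demand of the output computes:
  t1 = add(-7, -9) = -16
  t2 = max2(8, -9) = 8
  t3 = sub(-16, -7) = -9
  t4 = mul(-9, 8) = -72
  t5 = add(-72, -9) = -81
  t7 = absv(-9) = 9
  t8 = if0(a2=-7 -> else branch t5) = -81
  t12 = neg(9) = -9
  t13 = neg(9) = -9
  t14 = add(-81, -9) = -90
  t15 = sub(-9, -90) = 81
  t16 = if0(a4=8 -> else branch t13) = -9
  t17 = max2(81, -7) = 81
  t18 = max2(81, -9) = 81

After the edit, cleaning proceeds:
  t6: had never run; runs now, result -7.
  t8: a read changed (a2 -7->0) — executes, giving -7.
  t14: a read changed (t8 -81->-7) — executes, giving -16.
  t15: a read changed (t14 -90->-16) — executes, giving 7.
  t17: a read changed (t15 81->7) — executes, giving 7.
  t18: a read changed (t17 81->7) — executes, giving 7.

Note the branch switch — t6 had no cache and runs now for the first time.

Demanding t18 again yields 7.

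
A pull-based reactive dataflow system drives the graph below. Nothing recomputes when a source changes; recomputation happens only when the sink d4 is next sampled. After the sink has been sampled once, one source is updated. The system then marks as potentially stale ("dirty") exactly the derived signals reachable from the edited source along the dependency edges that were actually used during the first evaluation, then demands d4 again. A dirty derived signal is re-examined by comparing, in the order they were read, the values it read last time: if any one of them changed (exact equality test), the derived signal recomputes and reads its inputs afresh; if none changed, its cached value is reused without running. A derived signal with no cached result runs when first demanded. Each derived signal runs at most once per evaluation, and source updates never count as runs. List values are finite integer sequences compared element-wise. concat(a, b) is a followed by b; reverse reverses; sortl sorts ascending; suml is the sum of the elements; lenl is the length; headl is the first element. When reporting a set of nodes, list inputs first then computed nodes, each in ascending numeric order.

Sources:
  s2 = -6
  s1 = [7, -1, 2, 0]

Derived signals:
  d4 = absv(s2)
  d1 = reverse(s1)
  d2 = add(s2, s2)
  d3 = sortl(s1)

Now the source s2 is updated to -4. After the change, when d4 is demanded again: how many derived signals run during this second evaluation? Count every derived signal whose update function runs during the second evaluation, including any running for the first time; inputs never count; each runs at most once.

Derived signals that run: d4 — 1 in total.

First evaluation (everything demanded from the output):
  d4 = absv(-6) = 6

Propagation after the edit:
  d4: runs — s2 -6->-4; result 4.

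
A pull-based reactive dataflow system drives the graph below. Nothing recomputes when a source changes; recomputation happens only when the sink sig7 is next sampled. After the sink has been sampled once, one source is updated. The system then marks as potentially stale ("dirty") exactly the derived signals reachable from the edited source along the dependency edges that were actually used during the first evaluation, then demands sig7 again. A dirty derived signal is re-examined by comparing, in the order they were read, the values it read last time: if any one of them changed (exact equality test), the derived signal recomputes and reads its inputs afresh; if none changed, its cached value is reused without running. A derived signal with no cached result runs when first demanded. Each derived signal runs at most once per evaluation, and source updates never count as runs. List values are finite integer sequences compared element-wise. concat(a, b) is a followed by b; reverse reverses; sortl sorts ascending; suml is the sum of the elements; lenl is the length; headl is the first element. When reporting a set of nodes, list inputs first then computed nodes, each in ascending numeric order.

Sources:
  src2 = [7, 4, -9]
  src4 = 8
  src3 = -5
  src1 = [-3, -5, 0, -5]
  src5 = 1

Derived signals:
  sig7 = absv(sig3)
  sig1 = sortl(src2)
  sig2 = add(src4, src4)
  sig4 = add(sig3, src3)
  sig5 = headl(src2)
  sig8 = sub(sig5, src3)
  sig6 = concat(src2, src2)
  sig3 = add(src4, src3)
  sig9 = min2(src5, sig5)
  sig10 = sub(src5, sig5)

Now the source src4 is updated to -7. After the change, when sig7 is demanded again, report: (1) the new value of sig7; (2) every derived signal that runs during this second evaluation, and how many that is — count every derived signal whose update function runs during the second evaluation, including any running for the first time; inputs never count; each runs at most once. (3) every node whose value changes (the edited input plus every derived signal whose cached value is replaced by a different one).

New value of sig7: 12.
Derived signals that run: sig3, sig7 — 2 in total.
Values that change: src4, sig3, sig7.

First evaluation (everything demanded from the output):
  sig3 = add(8, -5) = 3
  sig7 = absv(3) = 3

Propagation after the edit:
  sig3: runs — src4 8->-7; result -12.
  sig7: runs — sig3 3->-12; result 12.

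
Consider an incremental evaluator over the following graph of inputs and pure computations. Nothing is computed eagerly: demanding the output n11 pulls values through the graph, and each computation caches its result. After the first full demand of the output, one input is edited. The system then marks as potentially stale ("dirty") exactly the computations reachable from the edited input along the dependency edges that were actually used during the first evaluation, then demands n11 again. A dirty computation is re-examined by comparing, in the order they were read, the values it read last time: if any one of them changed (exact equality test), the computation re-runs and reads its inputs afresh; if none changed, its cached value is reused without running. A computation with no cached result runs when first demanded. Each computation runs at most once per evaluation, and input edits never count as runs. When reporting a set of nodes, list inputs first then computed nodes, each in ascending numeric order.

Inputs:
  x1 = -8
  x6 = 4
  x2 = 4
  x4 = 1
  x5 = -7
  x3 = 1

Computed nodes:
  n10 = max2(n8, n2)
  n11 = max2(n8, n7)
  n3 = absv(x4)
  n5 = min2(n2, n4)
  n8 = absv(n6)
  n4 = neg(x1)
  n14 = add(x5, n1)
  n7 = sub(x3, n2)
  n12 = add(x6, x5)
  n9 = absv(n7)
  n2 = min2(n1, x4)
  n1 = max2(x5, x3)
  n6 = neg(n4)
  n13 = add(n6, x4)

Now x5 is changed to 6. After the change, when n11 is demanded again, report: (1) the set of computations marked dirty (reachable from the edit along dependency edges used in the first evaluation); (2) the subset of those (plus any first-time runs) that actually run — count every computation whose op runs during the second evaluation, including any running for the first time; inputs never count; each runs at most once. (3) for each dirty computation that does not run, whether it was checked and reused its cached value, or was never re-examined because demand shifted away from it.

Dirty set: n1, n2, n7, n11.
Run set: n1, n2 (2 run).
Re-examined without running (cache reused): n7, n11.
The important point: n2 recomputes to an identical value, and the output ends up unchanged.

Initial pass — values computed on the first demand:
  n1 = max2(-7, 1) = 1
  n2 = min2(1, 1) = 1
  n4 = neg(-8) = 8
  n6 = neg(8) = -8
  n7 = sub(1, 1) = 0
  n8 = absv(-8) = 8
  n11 = max2(8, 0) = 8

Second demand — change propagation:
  n1: re-runs because x5 -7->6; new result 6.
  n2: re-runs because n1 1->6; new result 1 (unchanged).
  n7: re-examined; everything it read last time is the same (x3 unchanged, n2 unchanged) — cache 0 kept, no run.
  n11: re-examined; everything it read last time is the same (n8 unchanged, n7 unchanged) — cache 8 kept, no run.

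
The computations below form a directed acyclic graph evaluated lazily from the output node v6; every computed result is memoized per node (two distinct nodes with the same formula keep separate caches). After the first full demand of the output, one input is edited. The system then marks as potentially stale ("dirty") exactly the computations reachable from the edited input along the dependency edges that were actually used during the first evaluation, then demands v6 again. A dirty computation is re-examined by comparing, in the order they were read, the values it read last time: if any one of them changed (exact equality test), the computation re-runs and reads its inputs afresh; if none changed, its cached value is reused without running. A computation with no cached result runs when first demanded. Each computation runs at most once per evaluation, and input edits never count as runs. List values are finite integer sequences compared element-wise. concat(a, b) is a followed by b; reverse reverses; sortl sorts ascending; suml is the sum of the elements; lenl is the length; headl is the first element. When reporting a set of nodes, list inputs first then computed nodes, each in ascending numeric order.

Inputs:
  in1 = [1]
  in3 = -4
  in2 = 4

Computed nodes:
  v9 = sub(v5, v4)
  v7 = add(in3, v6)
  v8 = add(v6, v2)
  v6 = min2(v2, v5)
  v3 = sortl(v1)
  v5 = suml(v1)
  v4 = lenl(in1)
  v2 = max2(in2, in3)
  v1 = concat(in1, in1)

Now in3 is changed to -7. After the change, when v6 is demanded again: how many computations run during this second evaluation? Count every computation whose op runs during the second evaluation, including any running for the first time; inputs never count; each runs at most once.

First demand of the output computes:
  v1 = concat([1], [1]) = [1, 1]
  v2 = max2(4, -4) = 4
  v5 = suml([1, 1]) = 2
  v6 = min2(4, 2) = 2

After the edit, cleaning proceeds:
  v2: a read changed (in3 -4->-7) — executes, giving 4 — identical to its old value.
  v6: dirty, but its reads are unchanged (v2 unchanged, v5 unchanged); cached 2 stands.

Note the absorption at v2: it re-runs yet its value is the same, leaving the output's value untouched.

1 computations run: v2.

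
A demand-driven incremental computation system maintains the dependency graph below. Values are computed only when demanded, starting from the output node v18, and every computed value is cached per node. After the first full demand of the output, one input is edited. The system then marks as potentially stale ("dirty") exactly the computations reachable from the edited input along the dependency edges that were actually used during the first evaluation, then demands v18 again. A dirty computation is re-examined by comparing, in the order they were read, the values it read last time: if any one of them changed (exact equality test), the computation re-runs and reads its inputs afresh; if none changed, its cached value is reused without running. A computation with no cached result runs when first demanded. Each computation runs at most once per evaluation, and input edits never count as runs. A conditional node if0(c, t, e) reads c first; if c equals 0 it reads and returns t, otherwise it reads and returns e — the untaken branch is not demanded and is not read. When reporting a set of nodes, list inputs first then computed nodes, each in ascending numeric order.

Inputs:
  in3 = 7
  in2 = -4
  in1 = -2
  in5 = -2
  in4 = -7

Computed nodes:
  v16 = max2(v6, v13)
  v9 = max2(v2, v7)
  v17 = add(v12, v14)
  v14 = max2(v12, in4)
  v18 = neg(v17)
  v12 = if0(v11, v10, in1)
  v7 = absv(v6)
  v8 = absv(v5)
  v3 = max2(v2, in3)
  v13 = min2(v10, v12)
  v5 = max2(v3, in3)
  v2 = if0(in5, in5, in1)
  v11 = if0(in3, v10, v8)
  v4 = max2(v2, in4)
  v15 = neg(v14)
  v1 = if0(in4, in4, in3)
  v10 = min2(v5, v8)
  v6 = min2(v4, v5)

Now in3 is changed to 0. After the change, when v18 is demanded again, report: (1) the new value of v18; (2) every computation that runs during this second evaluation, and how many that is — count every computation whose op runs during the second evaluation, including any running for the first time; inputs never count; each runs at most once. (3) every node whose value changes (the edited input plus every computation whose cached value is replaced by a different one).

New value of v18: 0.
Computations that run: v3, v5, v8, v10, v11, v12, v14, v17, v18 — 9 in total.
Values that change: in3, v3, v5, v8, v11, v12, v14, v17, v18.
Key observation: a condition flipped, so demand reaches new nodes — v10 runs for the first time.

First evaluation (everything demanded from the output):
  v2 = if0(in5=-2 -> else branch in1) = -2
  v3 = max2(-2, 7) = 7
  v5 = max2(7, 7) = 7
  v8 = absv(7) = 7
  v11 = if0(in3=7 -> else branch v8) = 7
  v12 = if0(v11=7 -> else branch in1) = -2
  v14 = max2(-2, -7) = -2
  v17 = add(-2, -2) = -4
  v18 = neg(-4) = 4

Propagation after the edit:
  v3: runs — in3 7->0; result 0.
  v5: runs — v3 7->0; in3 7->0; result 0.
  v8: runs — v5 7->0; result 0.
  v10: demanded for the first time — runs, produces 0.
  v11: runs — in3 7->0; v8 7->0; result 0.
  v12: runs — v11 7->0; result 0.
  v14: runs — v12 -2->0; result 0.
  v17: runs — v12 -2->0; v14 -2->0; result 0.
  v18: runs — v17 -4->0; result 0.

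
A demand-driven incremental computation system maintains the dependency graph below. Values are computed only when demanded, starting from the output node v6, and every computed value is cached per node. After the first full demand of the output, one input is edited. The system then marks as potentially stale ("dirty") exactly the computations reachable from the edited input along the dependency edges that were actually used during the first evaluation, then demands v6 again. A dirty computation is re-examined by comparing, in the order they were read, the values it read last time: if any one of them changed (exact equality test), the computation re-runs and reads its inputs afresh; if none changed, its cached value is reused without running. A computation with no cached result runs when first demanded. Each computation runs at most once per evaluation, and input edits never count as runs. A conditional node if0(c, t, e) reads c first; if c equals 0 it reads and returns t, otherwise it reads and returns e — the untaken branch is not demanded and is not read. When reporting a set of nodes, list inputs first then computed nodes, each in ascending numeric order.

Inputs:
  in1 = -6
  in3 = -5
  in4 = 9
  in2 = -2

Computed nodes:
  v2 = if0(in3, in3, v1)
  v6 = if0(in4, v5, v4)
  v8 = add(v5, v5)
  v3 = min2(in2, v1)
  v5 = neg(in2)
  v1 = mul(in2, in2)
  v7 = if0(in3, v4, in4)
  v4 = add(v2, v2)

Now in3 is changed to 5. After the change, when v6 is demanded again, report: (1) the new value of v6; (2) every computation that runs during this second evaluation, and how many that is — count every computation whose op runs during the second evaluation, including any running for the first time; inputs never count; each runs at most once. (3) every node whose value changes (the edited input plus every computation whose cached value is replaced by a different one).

First evaluation (everything demanded from the output):
  v1 = mul(-2, -2) = 4
  v2 = if0(in3=-5 -> else branch v1) = 4
  v4 = add(4, 4) = 8
  v6 = if0(in4=9 -> else branch v4) = 8

Propagation after the edit:
  v2: runs — in3 -5->5; result 4 (same value as before).
  v4: checked — values it read are unchanged (v2 unchanged, v2 unchanged); reused cached 8 without running.
  v6: checked — values it read are unchanged (in4 unchanged, v4 unchanged); reused cached 8 without running.

Key observation: the change is absorbed at v2 — it re-runs but produces the same value, and the output's value is unchanged.

New value of v6: 8.
Computations that run: v2 — 1 in total.
Values that change: in3.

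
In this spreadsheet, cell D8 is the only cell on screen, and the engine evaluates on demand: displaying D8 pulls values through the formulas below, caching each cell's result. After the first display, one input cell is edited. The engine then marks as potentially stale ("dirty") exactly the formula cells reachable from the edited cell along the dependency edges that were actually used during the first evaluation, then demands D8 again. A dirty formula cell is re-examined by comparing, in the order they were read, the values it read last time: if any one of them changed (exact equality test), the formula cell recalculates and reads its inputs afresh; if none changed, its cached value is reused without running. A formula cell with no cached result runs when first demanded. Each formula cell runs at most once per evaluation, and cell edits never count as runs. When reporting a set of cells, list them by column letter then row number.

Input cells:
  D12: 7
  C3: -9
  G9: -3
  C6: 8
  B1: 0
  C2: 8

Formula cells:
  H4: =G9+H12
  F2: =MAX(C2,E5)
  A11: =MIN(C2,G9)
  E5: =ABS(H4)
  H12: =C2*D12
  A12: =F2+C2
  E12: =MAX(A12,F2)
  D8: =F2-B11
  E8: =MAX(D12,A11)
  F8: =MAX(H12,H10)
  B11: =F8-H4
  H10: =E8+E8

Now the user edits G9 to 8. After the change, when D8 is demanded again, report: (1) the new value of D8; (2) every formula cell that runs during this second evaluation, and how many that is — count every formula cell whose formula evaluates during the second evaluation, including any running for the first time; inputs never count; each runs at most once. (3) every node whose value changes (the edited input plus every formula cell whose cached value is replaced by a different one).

D8 now evaluates to 72.
Run set: A11, B11, D8, E5, E8, F2, F8, H4, H10 (9 run).
Changed values: A11, B11, D8, E5, E8, F2, G9, H4, H10.

Initial pass — values computed on the first demand:
  A11 = MIN(8, -3) = -3
  E8 = MAX(7, -3) = 7
  H10 = 7 + 7 = 14
  H12 = 8 * 7 = 56
  F8 = MAX(56, 14) = 56
  H4 = -3 + 56 = 53
  B11 = 56 - 53 = 3
  E5 = ABS(53) = 53
  F2 = MAX(8, 53) = 53
  D8 = 53 - 3 = 50

Second demand — change propagation:
  A11: re-runs because G9 -3->8; new result 8.
  E8: re-runs because A11 -3->8; new result 8.
  H4: re-runs because G9 -3->8; new result 64.
  E5: re-runs because H4 53->64; new result 64.
  F2: re-runs because E5 53->64; new result 64.
  H10: re-runs because E8 7->8; E8 7->8; new result 16.
  F8: re-runs because H10 14->16; new result 56 (unchanged).
  B11: re-runs because H4 53->64; new result -8.
  D8: re-runs because F2 53->64; B11 3->-8; new result 72.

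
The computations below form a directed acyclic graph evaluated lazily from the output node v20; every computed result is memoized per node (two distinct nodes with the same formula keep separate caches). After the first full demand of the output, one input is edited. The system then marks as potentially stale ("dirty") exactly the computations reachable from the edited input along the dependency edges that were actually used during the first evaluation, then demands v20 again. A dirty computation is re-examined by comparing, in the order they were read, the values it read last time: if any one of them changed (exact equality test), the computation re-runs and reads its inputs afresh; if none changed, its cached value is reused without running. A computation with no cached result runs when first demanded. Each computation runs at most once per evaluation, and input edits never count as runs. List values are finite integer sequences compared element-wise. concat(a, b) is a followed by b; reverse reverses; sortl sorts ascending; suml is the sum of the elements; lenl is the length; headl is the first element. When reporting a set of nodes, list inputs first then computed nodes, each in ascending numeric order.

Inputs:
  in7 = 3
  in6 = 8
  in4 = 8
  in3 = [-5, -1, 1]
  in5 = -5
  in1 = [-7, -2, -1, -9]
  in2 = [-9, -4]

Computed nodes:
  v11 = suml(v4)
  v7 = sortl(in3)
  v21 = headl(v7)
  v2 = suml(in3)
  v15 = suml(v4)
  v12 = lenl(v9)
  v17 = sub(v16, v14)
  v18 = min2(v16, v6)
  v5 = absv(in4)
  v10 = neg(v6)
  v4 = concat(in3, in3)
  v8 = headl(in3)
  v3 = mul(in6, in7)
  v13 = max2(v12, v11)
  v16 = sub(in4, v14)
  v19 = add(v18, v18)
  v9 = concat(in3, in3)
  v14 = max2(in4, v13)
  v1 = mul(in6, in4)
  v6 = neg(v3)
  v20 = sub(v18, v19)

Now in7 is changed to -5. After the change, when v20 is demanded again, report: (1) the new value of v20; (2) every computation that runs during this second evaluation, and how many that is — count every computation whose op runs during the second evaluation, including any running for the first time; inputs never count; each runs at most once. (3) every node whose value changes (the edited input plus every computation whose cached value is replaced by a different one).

First demand of the output computes:
  v3 = mul(8, 3) = 24
  v4 = concat([-5, -1, 1], [-5, -1, 1]) = [-5, -1, 1, -5, -1, 1]
  v6 = neg(24) = -24
  v9 = concat([-5, -1, 1], [-5, -1, 1]) = [-5, -1, 1, -5, -1, 1]
  v11 = suml([-5, -1, 1, -5, -1, 1]) = -10
  v12 = lenl([-5, -1, 1, -5, -1, 1]) = 6
  v13 = max2(6, -10) = 6
  v14 = max2(8, 6) = 8
  v16 = sub(8, 8) = 0
  v18 = min2(0, -24) = -24
  v19 = add(-24, -24) = -48
  v20 = sub(-24, -48) = 24

After the edit, cleaning proceeds:
  v3: a read changed (in7 3->-5) — executes, giving -40.
  v6: a read changed (v3 24->-40) — executes, giving 40.
  v18: a read changed (v6 -24->40) — executes, giving 0.
  v19: a read changed (v18 -24->0; v18 -24->0) — executes, giving 0.
  v20: a read changed (v18 -24->0; v19 -48->0) — executes, giving 0.

Demanding v20 again yields 0.
5 computations run: v3, v6, v18, v19, v20.
The nodes whose values change: in7, v3, v6, v18, v19, v20.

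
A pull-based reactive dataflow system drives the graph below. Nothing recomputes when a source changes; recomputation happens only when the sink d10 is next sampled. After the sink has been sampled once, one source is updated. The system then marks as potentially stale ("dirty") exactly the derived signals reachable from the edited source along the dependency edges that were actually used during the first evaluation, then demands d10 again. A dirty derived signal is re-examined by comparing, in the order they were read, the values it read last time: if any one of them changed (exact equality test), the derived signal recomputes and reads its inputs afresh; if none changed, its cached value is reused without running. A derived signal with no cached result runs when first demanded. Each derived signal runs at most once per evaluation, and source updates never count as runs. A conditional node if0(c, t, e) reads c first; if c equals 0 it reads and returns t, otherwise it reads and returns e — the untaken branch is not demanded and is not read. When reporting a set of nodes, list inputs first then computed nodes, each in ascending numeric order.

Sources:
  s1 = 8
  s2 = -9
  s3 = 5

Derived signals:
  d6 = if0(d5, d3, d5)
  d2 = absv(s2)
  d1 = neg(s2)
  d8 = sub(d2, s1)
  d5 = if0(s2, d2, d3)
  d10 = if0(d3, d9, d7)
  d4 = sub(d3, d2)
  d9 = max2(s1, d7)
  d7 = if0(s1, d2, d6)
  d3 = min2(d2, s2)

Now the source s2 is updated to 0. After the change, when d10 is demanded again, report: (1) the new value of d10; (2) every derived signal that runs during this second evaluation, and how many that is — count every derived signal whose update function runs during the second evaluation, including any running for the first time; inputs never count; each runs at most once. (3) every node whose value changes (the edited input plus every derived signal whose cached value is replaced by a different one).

New value of d10: 8.
Derived signals that run: d2, d3, d5, d6, d7, d9, d10 — 7 in total.
Values that change: s2, d2, d3, d5, d6, d7, d10.
Key observation: a condition flipped, so demand reaches new nodes — d9 runs for the first time.

First evaluation (everything demanded from the output):
  d2 = absv(-9) = 9
  d3 = min2(9, -9) = -9
  d5 = if0(s2=-9 -> else branch d3) = -9
  d6 = if0(d5=-9 -> else branch d5) = -9
  d7 = if0(s1=8 -> else branch d6) = -9
  d10 = if0(d3=-9 -> else branch d7) = -9

Propagation after the edit:
  d2: runs — s2 -9->0; result 0.
  d3: runs — d2 9->0; s2 -9->0; result 0.
  d5: runs — s2 -9->0; d3 -9->0; result 0.
  d6: runs — d5 -9->0; d5 -9->0; result 0.
  d7: runs — d6 -9->0; result 0.
  d9: demanded for the first time — runs, produces 8.
  d10: runs — d3 -9->0; d7 -9->0; result 8.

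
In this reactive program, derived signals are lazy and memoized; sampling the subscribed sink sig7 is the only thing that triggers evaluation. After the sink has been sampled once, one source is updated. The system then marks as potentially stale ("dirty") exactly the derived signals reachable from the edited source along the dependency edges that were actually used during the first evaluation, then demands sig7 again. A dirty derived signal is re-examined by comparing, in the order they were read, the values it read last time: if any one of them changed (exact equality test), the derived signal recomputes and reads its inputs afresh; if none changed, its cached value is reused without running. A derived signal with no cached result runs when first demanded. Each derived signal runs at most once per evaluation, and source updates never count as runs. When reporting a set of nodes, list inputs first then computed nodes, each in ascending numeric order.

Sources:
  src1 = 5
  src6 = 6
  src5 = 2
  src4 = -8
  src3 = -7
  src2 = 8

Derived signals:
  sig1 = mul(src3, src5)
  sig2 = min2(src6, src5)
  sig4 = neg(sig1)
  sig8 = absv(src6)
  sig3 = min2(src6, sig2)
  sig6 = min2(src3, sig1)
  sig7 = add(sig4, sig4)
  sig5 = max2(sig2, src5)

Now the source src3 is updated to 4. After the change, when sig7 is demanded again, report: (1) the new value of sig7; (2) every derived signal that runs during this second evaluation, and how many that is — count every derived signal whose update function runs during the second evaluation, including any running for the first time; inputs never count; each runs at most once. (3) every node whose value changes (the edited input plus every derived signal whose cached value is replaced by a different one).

Demanding sig7 again yields -16.
3 derived signals run: sig1, sig4, sig7.
The nodes whose values change: src3, sig1, sig4, sig7.

First demand of the output computes:
  sig1 = mul(-7, 2) = -14
  sig4 = neg(-14) = 14
  sig7 = add(14, 14) = 28

After the edit, cleaning proceeds:
  sig1: a read changed (src3 -7->4) — executes, giving 8.
  sig4: a read changed (sig1 -14->8) — executes, giving -8.
  sig7: a read changed (sig4 14->-8; sig4 14->-8) — executes, giving -16.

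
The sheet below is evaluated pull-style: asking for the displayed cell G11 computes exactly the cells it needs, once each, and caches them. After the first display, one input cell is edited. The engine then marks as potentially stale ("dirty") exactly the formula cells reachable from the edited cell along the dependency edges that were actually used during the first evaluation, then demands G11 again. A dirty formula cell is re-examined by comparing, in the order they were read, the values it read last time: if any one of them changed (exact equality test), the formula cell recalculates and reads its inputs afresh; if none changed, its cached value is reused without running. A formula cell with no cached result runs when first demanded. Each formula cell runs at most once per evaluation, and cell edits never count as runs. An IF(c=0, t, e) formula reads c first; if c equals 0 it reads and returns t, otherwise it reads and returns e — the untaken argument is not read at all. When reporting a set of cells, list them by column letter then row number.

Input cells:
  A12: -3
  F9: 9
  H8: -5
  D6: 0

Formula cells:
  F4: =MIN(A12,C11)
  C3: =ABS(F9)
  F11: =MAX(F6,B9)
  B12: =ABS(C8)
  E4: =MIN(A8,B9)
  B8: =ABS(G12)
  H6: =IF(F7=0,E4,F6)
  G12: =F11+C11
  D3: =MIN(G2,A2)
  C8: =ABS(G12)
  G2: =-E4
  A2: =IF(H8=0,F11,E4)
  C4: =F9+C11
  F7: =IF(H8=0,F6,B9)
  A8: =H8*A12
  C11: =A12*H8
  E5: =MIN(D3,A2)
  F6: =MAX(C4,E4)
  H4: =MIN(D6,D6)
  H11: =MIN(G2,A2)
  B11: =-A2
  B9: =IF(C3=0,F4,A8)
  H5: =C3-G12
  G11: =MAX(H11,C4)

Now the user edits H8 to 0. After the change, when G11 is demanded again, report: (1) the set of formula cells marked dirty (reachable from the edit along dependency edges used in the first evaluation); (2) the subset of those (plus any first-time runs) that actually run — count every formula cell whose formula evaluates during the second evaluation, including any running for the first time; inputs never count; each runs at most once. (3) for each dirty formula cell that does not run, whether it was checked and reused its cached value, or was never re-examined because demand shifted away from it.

First demand of the output computes:
  A8 = -5 * -3 = 15
  C3 = ABS(9) = 9
  B9 = IF(C3=0: C3=9 -> else branch A8) = 15
  C11 = -3 * -5 = 15
  C4 = 9 + 15 = 24
  E4 = MIN(15, 15) = 15
  A2 = IF(H8=0: H8=-5 -> else branch E4) = 15
  G2 = -(15) = -15
  H11 = MIN(-15, 15) = -15
  G11 = MAX(-15, 24) = 24

After the edit, cleaning proceeds:
  A8: a read changed (H8 -5->0) — executes, giving 0.
  B9: a read changed (A8 15->0) — executes, giving 0.
  C11: a read changed (H8 -5->0) — executes, giving 0.
  C4: a read changed (C11 15->0) — executes, giving 9.
  E4: a read changed (A8 15->0; B9 15->0) — executes, giving 0.
  F6: had never run; runs now, result 9.
  F11: had never run; runs now, result 9.
  A2: a read changed (H8 -5->0; E4 15->0) — executes, giving 9.
  G2: a read changed (E4 15->0) — executes, giving 0.
  H11: a read changed (G2 -15->0; A2 15->9) — executes, giving 0.
  G11: a read changed (H11 -15->0; C4 24->9) — executes, giving 9.

Note the branch switch — F6, F11 had no cache and run now for the first time.

The edit dirties: A2, A8, B9, C4, C11, E4, G2, G11, H11.
11 formula cells run: A2, A8, B9, C4, C11, E4, F6, F11, G2, G11, H11.
No dirty formula cell escaped a run.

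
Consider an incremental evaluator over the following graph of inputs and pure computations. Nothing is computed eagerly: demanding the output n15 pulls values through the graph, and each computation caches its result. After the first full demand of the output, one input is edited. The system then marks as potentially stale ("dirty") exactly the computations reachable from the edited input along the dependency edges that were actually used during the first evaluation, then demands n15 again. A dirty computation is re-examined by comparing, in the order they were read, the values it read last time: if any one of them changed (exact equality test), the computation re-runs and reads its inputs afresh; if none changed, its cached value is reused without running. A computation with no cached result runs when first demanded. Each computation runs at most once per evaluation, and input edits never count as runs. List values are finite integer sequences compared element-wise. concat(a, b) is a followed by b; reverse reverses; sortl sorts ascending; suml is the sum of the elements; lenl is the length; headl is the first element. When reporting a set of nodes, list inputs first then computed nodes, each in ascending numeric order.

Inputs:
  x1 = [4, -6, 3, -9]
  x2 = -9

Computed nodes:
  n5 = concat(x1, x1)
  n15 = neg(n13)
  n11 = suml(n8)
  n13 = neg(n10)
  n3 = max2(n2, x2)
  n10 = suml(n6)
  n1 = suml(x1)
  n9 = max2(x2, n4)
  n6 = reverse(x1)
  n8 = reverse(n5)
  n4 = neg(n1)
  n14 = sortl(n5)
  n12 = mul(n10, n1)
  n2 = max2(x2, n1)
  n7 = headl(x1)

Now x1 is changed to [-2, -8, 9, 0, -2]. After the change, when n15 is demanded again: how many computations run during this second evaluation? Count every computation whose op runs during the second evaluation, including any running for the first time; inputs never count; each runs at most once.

Initial pass — values computed on the first demand:
  n6 = reverse([4, -6, 3, -9]) = [-9, 3, -6, 4]
  n10 = suml([-9, 3, -6, 4]) = -8
  n13 = neg(-8) = 8
  n15 = neg(8) = -8

Second demand — change propagation:
  n6: re-runs because x1 [4, -6, 3, -9]->[-2, -8, 9, 0, -2]; new result [-2, 0, 9, -8, -2].
  n10: re-runs because n6 [-9, 3, -6, 4]->[-2, 0, 9, -8, -2]; new result -3.
  n13: re-runs because n10 -8->-3; new result 3.
  n15: re-runs because n13 8->3; new result -3.

Run set: n6, n10, n13, n15 (4 run).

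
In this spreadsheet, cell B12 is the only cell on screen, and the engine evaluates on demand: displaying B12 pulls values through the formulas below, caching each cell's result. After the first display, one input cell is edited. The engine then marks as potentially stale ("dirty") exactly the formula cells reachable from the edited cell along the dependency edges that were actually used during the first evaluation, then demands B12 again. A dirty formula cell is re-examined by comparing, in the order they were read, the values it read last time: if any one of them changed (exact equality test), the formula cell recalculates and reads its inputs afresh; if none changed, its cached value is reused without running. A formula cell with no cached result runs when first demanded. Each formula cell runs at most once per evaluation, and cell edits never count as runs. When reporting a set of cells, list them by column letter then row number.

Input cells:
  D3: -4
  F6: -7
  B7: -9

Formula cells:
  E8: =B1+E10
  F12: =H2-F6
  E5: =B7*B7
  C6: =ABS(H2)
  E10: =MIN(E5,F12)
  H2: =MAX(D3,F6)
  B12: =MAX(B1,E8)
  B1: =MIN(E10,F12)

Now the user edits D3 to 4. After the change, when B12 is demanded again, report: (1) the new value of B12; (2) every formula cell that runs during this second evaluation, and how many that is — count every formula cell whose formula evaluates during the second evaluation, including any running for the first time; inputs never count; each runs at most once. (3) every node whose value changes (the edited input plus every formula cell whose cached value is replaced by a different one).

Initial pass — values computed on the first demand:
  E5 = -9 * -9 = 81
  H2 = MAX(-4, -7) = -4
  F12 = -4 - -7 = 3
  E10 = MIN(81, 3) = 3
  B1 = MIN(3, 3) = 3
  E8 = 3 + 3 = 6
  B12 = MAX(3, 6) = 6

Second demand — change propagation:
  H2: re-runs because D3 -4->4; new result 4.
  F12: re-runs because H2 -4->4; new result 11.
  E10: re-runs because F12 3->11; new result 11.
  B1: re-runs because E10 3->11; F12 3->11; new result 11.
  E8: re-runs because B1 3->11; E10 3->11; new result 22.
  B12: re-runs because B1 3->11; E8 6->22; new result 22.

B12 now evaluates to 22.
Run set: B1, B12, E8, E10, F12, H2 (6 run).
Changed values: B1, B12, D3, E8, E10, F12, H2.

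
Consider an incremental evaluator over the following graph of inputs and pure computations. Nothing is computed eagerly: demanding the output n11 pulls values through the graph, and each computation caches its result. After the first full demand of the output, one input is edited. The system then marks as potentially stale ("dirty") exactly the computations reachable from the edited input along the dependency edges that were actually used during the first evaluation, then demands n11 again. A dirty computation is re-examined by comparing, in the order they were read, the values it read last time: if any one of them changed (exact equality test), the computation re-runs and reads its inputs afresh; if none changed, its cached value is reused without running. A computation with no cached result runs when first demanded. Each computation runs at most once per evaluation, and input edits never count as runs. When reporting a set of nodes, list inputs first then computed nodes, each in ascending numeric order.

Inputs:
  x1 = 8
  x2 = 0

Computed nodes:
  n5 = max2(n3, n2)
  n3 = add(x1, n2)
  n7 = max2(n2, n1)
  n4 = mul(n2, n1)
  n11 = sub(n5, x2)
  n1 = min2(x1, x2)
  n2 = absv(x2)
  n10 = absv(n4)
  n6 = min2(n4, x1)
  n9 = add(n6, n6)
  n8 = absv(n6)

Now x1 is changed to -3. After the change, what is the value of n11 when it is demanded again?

n11 now evaluates to 0.

Initial pass — values computed on the first demand:
  n2 = absv(0) = 0
  n3 = add(8, 0) = 8
  n5 = max2(8, 0) = 8
  n11 = sub(8, 0) = 8

Second demand — change propagation:
  n3: re-runs because x1 8->-3; new result -3.
  n5: re-runs because n3 8->-3; new result 0.
  n11: re-runs because n5 8->0; new result 0.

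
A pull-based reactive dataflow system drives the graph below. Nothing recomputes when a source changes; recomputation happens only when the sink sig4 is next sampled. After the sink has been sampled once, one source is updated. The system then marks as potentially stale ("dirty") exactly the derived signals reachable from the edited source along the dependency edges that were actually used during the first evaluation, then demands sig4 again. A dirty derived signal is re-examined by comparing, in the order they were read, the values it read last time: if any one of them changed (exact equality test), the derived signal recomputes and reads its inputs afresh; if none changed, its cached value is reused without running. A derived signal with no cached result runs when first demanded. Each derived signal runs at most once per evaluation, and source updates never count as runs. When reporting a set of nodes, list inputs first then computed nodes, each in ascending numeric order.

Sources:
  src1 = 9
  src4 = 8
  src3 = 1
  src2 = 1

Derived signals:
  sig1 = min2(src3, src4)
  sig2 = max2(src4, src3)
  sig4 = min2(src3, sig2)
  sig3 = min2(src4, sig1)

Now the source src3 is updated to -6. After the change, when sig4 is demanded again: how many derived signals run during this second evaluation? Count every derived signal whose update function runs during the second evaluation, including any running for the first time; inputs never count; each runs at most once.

First evaluation (everything demanded from the output):
  sig2 = max2(8, 1) = 8
  sig4 = min2(1, 8) = 1

Propagation after the edit:
  sig2: runs — src3 1->-6; result 8 (same value as before).
  sig4: runs — src3 1->-6; result -6.

Derived signals that run: sig2, sig4 — 2 in total.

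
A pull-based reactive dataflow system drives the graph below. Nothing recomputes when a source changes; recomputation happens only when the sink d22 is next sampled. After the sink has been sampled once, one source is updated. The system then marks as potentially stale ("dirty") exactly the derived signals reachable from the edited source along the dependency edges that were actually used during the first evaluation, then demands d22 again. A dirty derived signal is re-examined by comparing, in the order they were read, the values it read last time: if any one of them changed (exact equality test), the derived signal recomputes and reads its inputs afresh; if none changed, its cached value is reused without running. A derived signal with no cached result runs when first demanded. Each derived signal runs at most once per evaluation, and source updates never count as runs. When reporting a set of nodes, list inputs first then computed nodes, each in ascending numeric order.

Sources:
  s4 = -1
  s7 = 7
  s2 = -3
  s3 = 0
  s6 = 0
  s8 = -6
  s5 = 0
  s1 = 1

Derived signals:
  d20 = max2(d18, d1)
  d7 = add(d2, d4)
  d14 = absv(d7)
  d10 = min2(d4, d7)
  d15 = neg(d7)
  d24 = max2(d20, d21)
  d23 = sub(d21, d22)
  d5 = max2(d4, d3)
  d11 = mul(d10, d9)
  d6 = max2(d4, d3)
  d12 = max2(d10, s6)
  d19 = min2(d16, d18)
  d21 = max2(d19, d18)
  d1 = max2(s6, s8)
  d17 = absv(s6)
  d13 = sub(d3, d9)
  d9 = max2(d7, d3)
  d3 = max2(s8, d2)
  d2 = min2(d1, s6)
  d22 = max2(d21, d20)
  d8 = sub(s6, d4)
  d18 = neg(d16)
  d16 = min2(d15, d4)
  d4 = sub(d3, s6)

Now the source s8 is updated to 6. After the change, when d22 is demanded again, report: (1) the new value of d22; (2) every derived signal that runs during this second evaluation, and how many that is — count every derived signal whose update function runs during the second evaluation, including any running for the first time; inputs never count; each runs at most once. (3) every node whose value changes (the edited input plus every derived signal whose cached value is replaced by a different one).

New value of d22: 6.
Derived signals that run: d1, d2, d3, d4, d7, d15, d16, d18, d19, d20, d21, d22 — 12 in total.
Values that change: s8, d1, d3, d4, d7, d15, d16, d18, d19, d20, d21, d22.

First evaluation (everything demanded from the output):
  d1 = max2(0, -6) = 0
  d2 = min2(0, 0) = 0
  d3 = max2(-6, 0) = 0
  d4 = sub(0, 0) = 0
  d7 = add(0, 0) = 0
  d15 = neg(0) = 0
  d16 = min2(0, 0) = 0
  d18 = neg(0) = 0
  d19 = min2(0, 0) = 0
  d20 = max2(0, 0) = 0
  d21 = max2(0, 0) = 0
  d22 = max2(0, 0) = 0

Propagation after the edit:
  d1: runs — s8 -6->6; result 6.
  d2: runs — d1 0->6; result 0 (same value as before).
  d3: runs — s8 -6->6; result 6.
  d4: runs — d3 0->6; result 6.
  d7: runs — d4 0->6; result 6.
  d15: runs — d7 0->6; result -6.
  d16: runs — d15 0->-6; d4 0->6; result -6.
  d18: runs — d16 0->-6; result 6.
  d19: runs — d16 0->-6; d18 0->6; result -6.
  d20: runs — d18 0->6; d1 0->6; result 6.
  d21: runs — d19 0->-6; d18 0->6; result 6.
  d22: runs — d21 0->6; d20 0->6; result 6.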